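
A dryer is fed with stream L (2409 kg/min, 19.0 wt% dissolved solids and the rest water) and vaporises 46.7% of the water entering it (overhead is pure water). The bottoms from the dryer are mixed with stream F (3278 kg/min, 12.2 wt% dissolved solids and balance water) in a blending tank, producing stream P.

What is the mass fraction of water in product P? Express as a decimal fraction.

Vapour removed = 0.467×0.810×2409 = 911.25 kg/min; concentrate = 1497.7 kg/min.
water reaching the mixer = 1040 (from concentrate) + 3278×0.878 = 3918.1 kg/min.
Product flow = 1497.7 + 3278 = 4775.7 kg/min; water fraction = 0.820.

0.820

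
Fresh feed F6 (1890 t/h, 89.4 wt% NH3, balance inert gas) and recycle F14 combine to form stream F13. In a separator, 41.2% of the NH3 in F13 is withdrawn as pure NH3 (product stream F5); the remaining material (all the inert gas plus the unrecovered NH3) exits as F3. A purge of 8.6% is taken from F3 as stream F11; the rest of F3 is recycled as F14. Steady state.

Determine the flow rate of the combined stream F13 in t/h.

5982 t/h

inert gas enters only via F6 and leaves only via the purge: 1890×0.106 = 0.086×(inert gas in F3), and the separator passes all inert gas, so inert gas in F13 = inert gas in F3 = 2329.5 t/h.
NH3 in F13: m_A = 1890×0.894 + (1−0.086)·(1−0.412)·m_A, so m_A = 1689.7/0.4626 = 3652.8 t/h.
F13 = 3652.8 + 2329.5 = 5982.3 t/h.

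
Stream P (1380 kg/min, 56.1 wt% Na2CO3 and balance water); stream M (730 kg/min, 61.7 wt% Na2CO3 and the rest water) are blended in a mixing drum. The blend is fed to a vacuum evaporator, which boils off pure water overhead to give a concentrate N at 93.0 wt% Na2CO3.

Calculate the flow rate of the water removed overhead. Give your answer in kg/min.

793.2 kg/min

Na2CO3 entering = 1380×0.561 + 730×0.617 = 1224.6 kg/min.
All Na2CO3 reports to N, so N = 1224.6/0.930 = 1316.8 kg/min.
Total feed = 2110 kg/min; overhead = 2110 − 1316.8 = 793.24 kg/min.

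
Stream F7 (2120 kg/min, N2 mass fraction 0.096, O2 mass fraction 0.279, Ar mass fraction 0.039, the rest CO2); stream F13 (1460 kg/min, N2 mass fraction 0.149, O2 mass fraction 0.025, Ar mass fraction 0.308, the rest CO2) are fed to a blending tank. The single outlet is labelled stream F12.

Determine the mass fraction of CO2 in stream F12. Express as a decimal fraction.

Total flow out = 2120 + 1460 = 3580 kg/min.
CO2 in = 2120×0.586 + 1460×0.518 = 1998.6 kg/min.
CO2 mass fraction in F12 = 1998.6/3580 = 0.558.

0.558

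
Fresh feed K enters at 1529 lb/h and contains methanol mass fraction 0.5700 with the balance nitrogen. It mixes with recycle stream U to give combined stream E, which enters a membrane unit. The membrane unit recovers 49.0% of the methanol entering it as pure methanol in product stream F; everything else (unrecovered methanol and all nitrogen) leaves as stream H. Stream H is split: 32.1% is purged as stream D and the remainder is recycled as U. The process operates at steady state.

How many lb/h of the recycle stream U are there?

nitrogen enters only via K and leaves only via the purge: 1529×0.430 = 0.321×(nitrogen in H), and the membrane unit passes all nitrogen, so nitrogen in E = nitrogen in H = 2048.2 lb/h.
methanol in E: m_A = 1529×0.570 + (1−0.321)·(1−0.490)·m_A, so m_A = 871.53/0.6537 = 1333.2 lb/h.
H = (1−0.490)×1333.2 + 2048.2 = 2728.1 lb/h.
Recycle U = (1−0.321)×2728.1 = 1852.4 lb/h.

1852 lb/h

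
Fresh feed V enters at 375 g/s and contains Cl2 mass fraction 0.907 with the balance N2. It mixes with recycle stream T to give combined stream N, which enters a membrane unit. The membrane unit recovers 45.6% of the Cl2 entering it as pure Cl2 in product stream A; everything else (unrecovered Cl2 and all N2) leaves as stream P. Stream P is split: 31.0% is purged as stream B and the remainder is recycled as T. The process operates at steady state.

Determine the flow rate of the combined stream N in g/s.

657 g/s

N2 enters only via V and leaves only via the purge: 375×0.093 = 0.310×(N2 in P), and the membrane unit passes all N2, so N2 in N = N2 in P = 112.5 g/s.
Cl2 in N: m_A = 375×0.907 + (1−0.310)·(1−0.456)·m_A, so m_A = 340.12/0.6246 = 544.51 g/s.
N = 544.51 + 112.5 = 657.01 g/s.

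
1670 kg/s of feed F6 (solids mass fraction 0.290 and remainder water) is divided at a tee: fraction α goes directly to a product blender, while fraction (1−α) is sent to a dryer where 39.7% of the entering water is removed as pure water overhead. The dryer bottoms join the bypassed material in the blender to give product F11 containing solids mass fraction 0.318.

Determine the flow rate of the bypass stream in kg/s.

1148 kg/s

All 1670×0.290 = 484.3 kg/s of solids reaches F11, so F11 = 484.3/0.318 = 1523 kg/s and vapour = 147.04 kg/s.
The evaporator receives (1−α)·1670 of feed at 0.710 water and removes 0.397 of that water:
0.397×0.710×(1−α)×1670 = 147.04
(1−α) = 147.04/470.72 = 0.3124;  α = 0.6876.
Bypass flow = 0.6876×1670 = 1148.3 kg/s.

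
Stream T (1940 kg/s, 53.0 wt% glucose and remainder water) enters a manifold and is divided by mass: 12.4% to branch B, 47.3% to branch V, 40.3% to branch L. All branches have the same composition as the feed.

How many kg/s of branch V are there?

917.6 kg/s

Branch V flow = 0.473×1940 = 917.62 kg/s.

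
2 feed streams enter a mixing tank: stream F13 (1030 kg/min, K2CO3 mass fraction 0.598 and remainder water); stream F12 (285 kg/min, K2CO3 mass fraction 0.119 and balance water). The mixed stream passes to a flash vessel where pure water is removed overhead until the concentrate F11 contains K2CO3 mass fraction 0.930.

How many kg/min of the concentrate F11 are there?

K2CO3 entering = 1030×0.598 + 285×0.119 = 649.85 kg/min.
All K2CO3 reports to F11, so F11 = 649.85/0.930 = 698.77 kg/min.

698.8 kg/min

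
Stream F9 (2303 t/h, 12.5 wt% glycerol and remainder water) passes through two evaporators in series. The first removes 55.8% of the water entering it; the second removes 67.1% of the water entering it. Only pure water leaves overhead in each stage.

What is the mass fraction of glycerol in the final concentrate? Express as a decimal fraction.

water in feed = 2303×0.875 = 2015.1 t/h.
After stage 1: water left = (1−0.558)×2015.1 = 890.69; stream total = 1178.6 t/h.
After stage 2: water left = (1−0.671)×890.69 = 293.04; final concentrate = 580.91 t/h.
glycerol fraction = 287.88/580.91 = 0.496.

0.496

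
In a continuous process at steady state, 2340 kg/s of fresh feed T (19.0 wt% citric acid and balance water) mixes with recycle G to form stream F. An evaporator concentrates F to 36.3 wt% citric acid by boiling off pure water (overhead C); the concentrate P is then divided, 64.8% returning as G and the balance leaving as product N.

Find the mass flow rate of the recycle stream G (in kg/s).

2255 kg/s

Overall citric acid balance (none leaves overhead): citric acid in fresh feed = citric acid in product, i.e. 2340×0.190 = (1−0.648)·P·0.363.
P = 444.6/(0.363×0.352) = 3479.5 kg/s.
Recycle G = 0.648×3479.5 = 2254.7 kg/s.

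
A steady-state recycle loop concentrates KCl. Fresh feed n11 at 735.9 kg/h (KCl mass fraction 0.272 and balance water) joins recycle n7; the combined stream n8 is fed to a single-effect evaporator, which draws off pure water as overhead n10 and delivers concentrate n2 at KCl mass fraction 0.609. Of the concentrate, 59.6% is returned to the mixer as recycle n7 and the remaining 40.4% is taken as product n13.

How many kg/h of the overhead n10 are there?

Overall KCl balance (none leaves overhead): KCl in fresh feed = KCl in product, i.e. 735.9×0.272 = (1−0.596)·n2·0.609.
n2 = 200.16/(0.609×0.404) = 813.56 kg/h.
Recycle n7 = 0.596×813.56 = 484.88 kg/h.
Combined feed n8 = 735.9 + 484.88 = 1220.8 kg/h.
Overhead n10 = n8 − n2 = 1220.8 − 813.56 = 407.22 kg/h.

407.2 kg/h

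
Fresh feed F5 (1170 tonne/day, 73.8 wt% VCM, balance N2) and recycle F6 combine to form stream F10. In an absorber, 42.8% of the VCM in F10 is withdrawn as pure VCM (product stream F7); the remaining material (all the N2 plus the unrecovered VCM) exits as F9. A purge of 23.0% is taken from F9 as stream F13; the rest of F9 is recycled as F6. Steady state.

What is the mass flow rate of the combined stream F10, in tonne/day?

N2 enters only via F5 and leaves only via the purge: 1170×0.262 = 0.230×(N2 in F9), and the absorber passes all N2, so N2 in F10 = N2 in F9 = 1332.8 tonne/day.
VCM in F10: m_A = 1170×0.738 + (1−0.230)·(1−0.428)·m_A, so m_A = 863.46/0.5596 = 1543.1 tonne/day.
F10 = 1543.1 + 1332.8 = 2875.9 tonne/day.

2876 tonne/day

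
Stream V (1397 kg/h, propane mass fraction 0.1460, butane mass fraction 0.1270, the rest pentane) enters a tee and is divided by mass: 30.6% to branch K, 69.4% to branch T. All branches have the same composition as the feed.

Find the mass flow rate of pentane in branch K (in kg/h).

Branch K total = 0.306×1397 = 427.48 kg/h.
pentane in K = 0.727×427.48 = 310.78 kg/h.

310.8 kg/h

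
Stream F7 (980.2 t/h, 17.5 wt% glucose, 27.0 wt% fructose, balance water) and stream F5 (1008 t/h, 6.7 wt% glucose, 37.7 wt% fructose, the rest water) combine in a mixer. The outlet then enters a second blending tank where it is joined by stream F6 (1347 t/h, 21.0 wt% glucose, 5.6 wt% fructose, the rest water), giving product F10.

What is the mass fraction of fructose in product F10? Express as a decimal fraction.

0.2159

Overall, product flow = 3335.2 t/h.
fructose in = 980.2×0.270 + 1008×0.377 + 1347×0.056 = 720.1 t/h.
fructose fraction in F10 = 0.2159.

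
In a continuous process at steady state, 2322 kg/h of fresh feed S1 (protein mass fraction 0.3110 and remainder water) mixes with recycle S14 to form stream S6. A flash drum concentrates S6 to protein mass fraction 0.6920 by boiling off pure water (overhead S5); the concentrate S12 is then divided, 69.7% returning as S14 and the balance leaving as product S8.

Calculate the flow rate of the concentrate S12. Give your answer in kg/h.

3444 kg/h

Overall protein balance (none leaves overhead): protein in fresh feed = protein in product, i.e. 2322×0.311 = (1−0.697)·S12·0.692.
S12 = 722.14/(0.692×0.303) = 3444.1 kg/h.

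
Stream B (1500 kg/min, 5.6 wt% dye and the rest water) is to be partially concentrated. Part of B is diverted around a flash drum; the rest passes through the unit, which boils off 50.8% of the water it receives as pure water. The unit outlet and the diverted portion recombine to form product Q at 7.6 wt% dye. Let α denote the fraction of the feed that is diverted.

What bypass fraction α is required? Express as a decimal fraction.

0.451

All 1500×0.056 = 84 kg/min of dye reaches Q, so Q = 84/0.076 = 1105.3 kg/min and vapour = 394.74 kg/min.
The evaporator receives (1−α)·1500 of feed at 0.944 water and removes 0.508 of that water:
0.508×0.944×(1−α)×1500 = 394.74
(1−α) = 394.74/719.33 = 0.5488;  α = 0.4512.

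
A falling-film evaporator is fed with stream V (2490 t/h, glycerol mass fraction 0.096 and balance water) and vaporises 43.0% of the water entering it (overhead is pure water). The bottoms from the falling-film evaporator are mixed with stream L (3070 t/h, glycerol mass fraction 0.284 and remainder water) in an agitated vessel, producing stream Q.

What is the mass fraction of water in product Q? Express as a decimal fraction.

0.758

Vapour removed = 0.430×0.904×2490 = 967.91 t/h; concentrate = 1522.1 t/h.
water reaching the mixer = 1283 (from concentrate) + 3070×0.716 = 3481.2 t/h.
Product flow = 1522.1 + 3070 = 4592.1 t/h; water fraction = 0.758.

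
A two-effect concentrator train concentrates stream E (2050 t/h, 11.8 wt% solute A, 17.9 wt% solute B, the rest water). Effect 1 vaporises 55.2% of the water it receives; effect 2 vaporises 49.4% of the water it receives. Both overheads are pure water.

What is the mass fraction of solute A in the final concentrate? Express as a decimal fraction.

water in feed = 2050×0.703 = 1441.1 t/h.
After stage 1: water left = (1−0.552)×1441.1 = 645.64; stream total = 1254.5 t/h.
After stage 2: water left = (1−0.494)×645.64 = 326.69; final concentrate = 935.54 t/h.
solute A fraction = 241.9/935.54 = 0.259.

0.259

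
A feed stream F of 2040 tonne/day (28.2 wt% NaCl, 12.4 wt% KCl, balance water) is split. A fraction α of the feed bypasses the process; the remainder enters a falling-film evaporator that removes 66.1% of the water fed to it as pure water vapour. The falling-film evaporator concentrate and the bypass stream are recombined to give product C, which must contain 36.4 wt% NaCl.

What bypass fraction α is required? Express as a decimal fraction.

0.426

All 2040×0.282 = 575.28 tonne/day of NaCl reaches C, so C = 575.28/0.364 = 1580.4 tonne/day and vapour = 459.56 tonne/day.
The evaporator receives (1−α)·2040 of feed at 0.594 water and removes 0.661 of that water:
0.661×0.594×(1−α)×2040 = 459.56
(1−α) = 459.56/800.97 = 0.5738;  α = 0.4262.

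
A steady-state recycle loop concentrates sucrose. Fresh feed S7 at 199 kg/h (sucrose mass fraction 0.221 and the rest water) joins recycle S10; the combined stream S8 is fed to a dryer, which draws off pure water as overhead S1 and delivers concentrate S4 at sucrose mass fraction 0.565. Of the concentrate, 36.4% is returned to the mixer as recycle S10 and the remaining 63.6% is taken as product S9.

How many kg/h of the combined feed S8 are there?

243.5 kg/h

Overall sucrose balance (none leaves overhead): sucrose in fresh feed = sucrose in product, i.e. 199×0.221 = (1−0.364)·S4·0.565.
S4 = 43.979/(0.565×0.636) = 122.39 kg/h.
Recycle S10 = 0.364×122.39 = 44.549 kg/h.
Combined feed S8 = 199 + 44.549 = 243.55 kg/h.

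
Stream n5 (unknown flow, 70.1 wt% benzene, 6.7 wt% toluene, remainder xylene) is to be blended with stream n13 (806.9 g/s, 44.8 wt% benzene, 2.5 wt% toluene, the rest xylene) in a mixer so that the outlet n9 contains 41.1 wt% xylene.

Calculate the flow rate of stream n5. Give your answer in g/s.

Let n5 be the unknown flow. Total out = 806.9 + n5.
xylene balance: 425.24 + 0.232·n5 = 0.411·(806.9 + n5)
(0.232 − 0.411)·n5 = 0.411×806.9 − 425.24 = -93.6
n5 = -93.6 / -0.179 = 522.91 g/s

522.9 g/s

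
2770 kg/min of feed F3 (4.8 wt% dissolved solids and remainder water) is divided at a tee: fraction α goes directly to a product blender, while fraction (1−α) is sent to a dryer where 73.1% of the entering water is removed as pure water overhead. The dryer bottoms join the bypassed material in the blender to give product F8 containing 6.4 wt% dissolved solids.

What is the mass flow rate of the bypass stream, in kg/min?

1775 kg/min

All 2770×0.048 = 132.96 kg/min of dissolved solids reaches F8, so F8 = 132.96/0.064 = 2077.5 kg/min and vapour = 692.5 kg/min.
The evaporator receives (1−α)·2770 of feed at 0.952 water and removes 0.731 of that water:
0.731×0.952×(1−α)×2770 = 692.5
(1−α) = 692.5/1927.7 = 0.3592;  α = 0.6408.
Bypass flow = 0.6408×2770 = 1774.9 kg/min.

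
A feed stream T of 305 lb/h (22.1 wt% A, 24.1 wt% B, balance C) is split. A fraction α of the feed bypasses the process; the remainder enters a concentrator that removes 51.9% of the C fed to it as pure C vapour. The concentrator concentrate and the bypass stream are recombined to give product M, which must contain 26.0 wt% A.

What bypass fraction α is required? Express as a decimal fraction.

0.463

All 305×0.221 = 67.405 lb/h of A reaches M, so M = 67.405/0.260 = 259.25 lb/h and vapour = 45.75 lb/h.
The evaporator receives (1−α)·305 of feed at 0.538 C and removes 0.519 of that C:
0.519×0.538×(1−α)×305 = 45.75
(1−α) = 45.75/85.163 = 0.5372;  α = 0.4628.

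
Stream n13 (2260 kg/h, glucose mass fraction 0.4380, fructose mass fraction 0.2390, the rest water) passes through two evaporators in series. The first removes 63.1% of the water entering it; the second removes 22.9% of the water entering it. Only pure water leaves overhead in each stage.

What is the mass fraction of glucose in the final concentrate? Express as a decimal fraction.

water in feed = 2260×0.323 = 729.98 kg/h.
After stage 1: water left = (1−0.631)×729.98 = 269.36; stream total = 1799.4 kg/h.
After stage 2: water left = (1−0.229)×269.36 = 207.68; final concentrate = 1737.7 kg/h.
glucose fraction = 989.88/1737.7 = 0.5697.

0.5697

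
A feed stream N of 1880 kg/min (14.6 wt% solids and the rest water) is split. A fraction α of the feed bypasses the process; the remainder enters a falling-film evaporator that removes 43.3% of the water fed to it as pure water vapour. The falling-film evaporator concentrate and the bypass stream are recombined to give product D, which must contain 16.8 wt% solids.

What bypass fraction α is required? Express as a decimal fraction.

0.646

All 1880×0.146 = 274.48 kg/min of solids reaches D, so D = 274.48/0.168 = 1633.8 kg/min and vapour = 246.19 kg/min.
The evaporator receives (1−α)·1880 of feed at 0.854 water and removes 0.433 of that water:
0.433×0.854×(1−α)×1880 = 246.19
(1−α) = 246.19/695.19 = 0.3541;  α = 0.6459.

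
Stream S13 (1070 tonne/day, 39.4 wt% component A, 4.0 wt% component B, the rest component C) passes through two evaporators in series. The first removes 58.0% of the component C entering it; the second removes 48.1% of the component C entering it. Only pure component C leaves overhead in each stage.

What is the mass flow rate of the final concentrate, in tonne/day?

596.4 tonne/day

component C in feed = 1070×0.566 = 605.62 tonne/day.
After stage 1: component C left = (1−0.580)×605.62 = 254.36; stream total = 718.74 tonne/day.
After stage 2: component C left = (1−0.481)×254.36 = 132.01; final concentrate = 596.39 tonne/day.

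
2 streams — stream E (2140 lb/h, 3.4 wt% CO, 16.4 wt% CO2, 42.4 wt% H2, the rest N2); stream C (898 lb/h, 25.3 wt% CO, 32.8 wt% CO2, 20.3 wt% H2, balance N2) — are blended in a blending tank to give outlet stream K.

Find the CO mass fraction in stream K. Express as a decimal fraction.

Total flow out = 2140 + 898 = 3038 lb/h.
CO in = 2140×0.034 + 898×0.253 = 299.95 lb/h.
CO mass fraction in K = 299.95/3038 = 0.0987.

0.0987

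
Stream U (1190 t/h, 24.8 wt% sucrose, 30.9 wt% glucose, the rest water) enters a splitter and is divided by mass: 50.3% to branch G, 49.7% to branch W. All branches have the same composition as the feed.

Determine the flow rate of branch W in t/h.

Branch W flow = 0.497×1190 = 591.43 t/h.

591.4 t/h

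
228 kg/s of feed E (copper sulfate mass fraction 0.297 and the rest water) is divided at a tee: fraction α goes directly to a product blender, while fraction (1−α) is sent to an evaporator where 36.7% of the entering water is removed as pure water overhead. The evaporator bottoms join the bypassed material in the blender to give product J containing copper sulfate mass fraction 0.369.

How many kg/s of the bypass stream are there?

55.57 kg/s

All 228×0.297 = 67.716 kg/s of copper sulfate reaches J, so J = 67.716/0.369 = 183.51 kg/s and vapour = 44.488 kg/s.
The evaporator receives (1−α)·228 of feed at 0.703 water and removes 0.367 of that water:
0.367×0.703×(1−α)×228 = 44.488
(1−α) = 44.488/58.824 = 0.7563;  α = 0.2437.
Bypass flow = 0.2437×228 = 55.567 kg/s.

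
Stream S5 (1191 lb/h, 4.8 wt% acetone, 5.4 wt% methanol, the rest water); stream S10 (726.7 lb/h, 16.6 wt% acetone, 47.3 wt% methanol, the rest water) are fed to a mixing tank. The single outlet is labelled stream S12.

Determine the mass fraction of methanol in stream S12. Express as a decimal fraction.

0.2128

Total flow out = 1191 + 726.7 = 1917.7 lb/h.
methanol in = 1191×0.054 + 726.7×0.473 = 408.04 lb/h.
methanol mass fraction in S12 = 408.04/1917.7 = 0.2128.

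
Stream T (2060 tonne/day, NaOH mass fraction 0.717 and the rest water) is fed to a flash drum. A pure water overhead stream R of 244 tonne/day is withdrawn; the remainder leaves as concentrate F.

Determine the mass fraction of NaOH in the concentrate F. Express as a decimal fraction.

NaOH is not removed: 2060×0.717 = 1477 tonne/day of NaOH enters F.
Concentrate = 2060 − 244 = 1816 tonne/day.
Mass fraction = 1477/1816 = 0.813.

0.813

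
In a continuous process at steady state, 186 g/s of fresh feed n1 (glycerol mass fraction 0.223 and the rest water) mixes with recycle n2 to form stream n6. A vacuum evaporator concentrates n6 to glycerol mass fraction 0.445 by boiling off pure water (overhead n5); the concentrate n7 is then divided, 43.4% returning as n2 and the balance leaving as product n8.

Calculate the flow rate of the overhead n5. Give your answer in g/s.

92.79 g/s

Overall glycerol balance (none leaves overhead): glycerol in fresh feed = glycerol in product, i.e. 186×0.223 = (1−0.434)·n7·0.445.
n7 = 41.478/(0.445×0.566) = 164.68 g/s.
Recycle n2 = 0.434×164.68 = 71.471 g/s.
Combined feed n6 = 186 + 71.471 = 257.47 g/s.
Overhead n5 = n6 − n7 = 257.47 − 164.68 = 92.791 g/s.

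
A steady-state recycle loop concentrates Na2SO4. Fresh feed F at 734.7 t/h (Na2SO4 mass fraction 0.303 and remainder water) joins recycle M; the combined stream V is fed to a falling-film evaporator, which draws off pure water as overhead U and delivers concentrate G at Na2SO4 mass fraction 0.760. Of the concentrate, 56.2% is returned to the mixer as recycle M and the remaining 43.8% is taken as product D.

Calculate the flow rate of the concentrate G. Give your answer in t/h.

668.8 t/h

Overall Na2SO4 balance (none leaves overhead): Na2SO4 in fresh feed = Na2SO4 in product, i.e. 734.7×0.303 = (1−0.562)·G·0.760.
G = 222.61/(0.760×0.438) = 668.75 t/h.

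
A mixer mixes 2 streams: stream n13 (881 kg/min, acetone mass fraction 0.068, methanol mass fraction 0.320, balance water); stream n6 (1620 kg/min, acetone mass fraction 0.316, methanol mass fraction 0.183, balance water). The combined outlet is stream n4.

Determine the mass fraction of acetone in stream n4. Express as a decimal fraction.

Total flow out = 881 + 1620 = 2501 kg/min.
acetone in = 881×0.068 + 1620×0.316 = 571.83 kg/min.
acetone mass fraction in n4 = 571.83/2501 = 0.229.

0.229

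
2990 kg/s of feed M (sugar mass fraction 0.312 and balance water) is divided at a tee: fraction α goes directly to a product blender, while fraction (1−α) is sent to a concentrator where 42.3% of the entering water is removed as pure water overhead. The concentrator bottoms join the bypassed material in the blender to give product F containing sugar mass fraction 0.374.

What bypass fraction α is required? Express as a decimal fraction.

All 2990×0.312 = 932.88 kg/s of sugar reaches F, so F = 932.88/0.374 = 2494.3 kg/s and vapour = 495.67 kg/s.
The evaporator receives (1−α)·2990 of feed at 0.688 water and removes 0.423 of that water:
0.423×0.688×(1−α)×2990 = 495.67
(1−α) = 495.67/870.16 = 0.5696;  α = 0.4304.

0.430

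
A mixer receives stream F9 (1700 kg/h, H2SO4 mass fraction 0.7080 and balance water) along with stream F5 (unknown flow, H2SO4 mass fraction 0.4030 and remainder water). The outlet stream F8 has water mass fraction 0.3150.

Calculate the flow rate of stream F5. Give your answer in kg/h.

Let F5 be the unknown flow. Total out = 1700 + F5.
water balance: 496.4 + 0.597·F5 = 0.315·(1700 + F5)
(0.597 − 0.315)·F5 = 0.315×1700 − 496.4 = 39.1
F5 = 39.1 / 0.282 = 138.65 kg/h

138.7 kg/h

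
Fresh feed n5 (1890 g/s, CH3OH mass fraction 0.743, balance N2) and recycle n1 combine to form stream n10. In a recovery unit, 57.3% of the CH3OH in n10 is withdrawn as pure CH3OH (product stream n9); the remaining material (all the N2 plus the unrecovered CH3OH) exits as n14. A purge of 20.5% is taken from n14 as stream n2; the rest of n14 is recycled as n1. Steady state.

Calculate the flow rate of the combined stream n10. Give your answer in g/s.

4495 g/s

N2 enters only via n5 and leaves only via the purge: 1890×0.257 = 0.205×(N2 in n14), and the recovery unit passes all N2, so N2 in n10 = N2 in n14 = 2369.4 g/s.
CH3OH in n10: m_A = 1890×0.743 + (1−0.205)·(1−0.573)·m_A, so m_A = 1404.3/0.6605 = 2126 g/s.
n10 = 2126 + 2369.4 = 4495.4 g/s.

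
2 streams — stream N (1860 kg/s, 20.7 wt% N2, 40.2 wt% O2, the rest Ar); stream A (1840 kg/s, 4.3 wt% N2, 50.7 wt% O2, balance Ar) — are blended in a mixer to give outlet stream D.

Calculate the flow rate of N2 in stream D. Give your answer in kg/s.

N2 out = N2 in = 1860×0.207 + 1840×0.043 = 464.14 kg/s.

464.1 kg/s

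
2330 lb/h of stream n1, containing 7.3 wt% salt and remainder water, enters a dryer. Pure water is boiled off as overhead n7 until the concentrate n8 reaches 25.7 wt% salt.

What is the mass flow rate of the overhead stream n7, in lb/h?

1668 lb/h

salt is conserved: 2330×0.073 = 170.09 lb/h all reports to the concentrate.
Concentrate = 170.09/(target fraction) = 661.83 lb/h.
Overhead = 2330 − 661.83 = 1668.2 lb/h.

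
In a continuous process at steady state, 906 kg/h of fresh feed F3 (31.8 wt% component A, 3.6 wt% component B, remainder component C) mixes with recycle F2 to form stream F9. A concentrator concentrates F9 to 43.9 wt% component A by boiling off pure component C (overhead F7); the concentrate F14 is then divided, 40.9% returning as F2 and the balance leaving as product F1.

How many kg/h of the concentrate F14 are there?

1110 kg/h

Overall component A balance (none leaves overhead): component A in fresh feed = component A in product, i.e. 906×0.318 = (1−0.409)·F14·0.439.
F14 = 288.11/(0.439×0.591) = 1110.5 kg/h.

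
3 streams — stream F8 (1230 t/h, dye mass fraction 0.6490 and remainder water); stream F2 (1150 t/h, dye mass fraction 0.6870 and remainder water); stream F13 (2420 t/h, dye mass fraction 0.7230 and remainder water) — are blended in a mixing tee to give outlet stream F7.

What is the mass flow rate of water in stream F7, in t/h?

1462 t/h

water out = water in = 1230×0.351 + 1150×0.313 + 2420×0.277 = 1462 t/h.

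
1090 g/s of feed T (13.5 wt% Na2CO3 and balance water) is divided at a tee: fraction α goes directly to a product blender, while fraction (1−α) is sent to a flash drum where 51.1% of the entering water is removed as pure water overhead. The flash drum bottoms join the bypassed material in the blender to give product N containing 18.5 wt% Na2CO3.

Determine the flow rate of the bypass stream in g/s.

423.5 g/s

All 1090×0.135 = 147.15 g/s of Na2CO3 reaches N, so N = 147.15/0.185 = 795.41 g/s and vapour = 294.59 g/s.
The evaporator receives (1−α)·1090 of feed at 0.865 water and removes 0.511 of that water:
0.511×0.865×(1−α)×1090 = 294.59
(1−α) = 294.59/481.8 = 0.6115;  α = 0.3885.
Bypass flow = 0.3885×1090 = 423.52 g/s.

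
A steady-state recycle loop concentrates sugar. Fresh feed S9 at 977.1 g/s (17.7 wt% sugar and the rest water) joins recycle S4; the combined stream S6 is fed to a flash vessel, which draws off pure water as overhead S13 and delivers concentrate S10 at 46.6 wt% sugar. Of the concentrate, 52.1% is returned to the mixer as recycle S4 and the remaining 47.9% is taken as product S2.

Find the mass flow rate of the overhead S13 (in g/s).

Overall sugar balance (none leaves overhead): sugar in fresh feed = sugar in product, i.e. 977.1×0.177 = (1−0.521)·S10·0.466.
S10 = 172.95/(0.466×0.479) = 774.8 g/s.
Recycle S4 = 0.521×774.8 = 403.67 g/s.
Combined feed S6 = 977.1 + 403.67 = 1380.8 g/s.
Overhead S13 = S6 − S10 = 1380.8 − 774.8 = 605.97 g/s.

606 g/s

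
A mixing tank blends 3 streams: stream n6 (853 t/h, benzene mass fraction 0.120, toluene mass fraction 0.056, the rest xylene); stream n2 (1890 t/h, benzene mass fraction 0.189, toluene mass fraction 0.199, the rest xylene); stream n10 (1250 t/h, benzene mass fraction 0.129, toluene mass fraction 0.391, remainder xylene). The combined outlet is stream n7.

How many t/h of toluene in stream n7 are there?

912.6 t/h

toluene out = toluene in = 853×0.056 + 1890×0.199 + 1250×0.391 = 912.63 t/h.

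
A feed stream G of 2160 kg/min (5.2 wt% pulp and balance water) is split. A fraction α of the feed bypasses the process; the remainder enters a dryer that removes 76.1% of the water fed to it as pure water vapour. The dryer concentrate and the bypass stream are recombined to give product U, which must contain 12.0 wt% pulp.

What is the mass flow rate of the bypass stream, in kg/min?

All 2160×0.052 = 112.32 kg/min of pulp reaches U, so U = 112.32/0.120 = 936 kg/min and vapour = 1224 kg/min.
The evaporator receives (1−α)·2160 of feed at 0.948 water and removes 0.761 of that water:
0.761×0.948×(1−α)×2160 = 1224
(1−α) = 1224/1558.3 = 0.7855;  α = 0.2145.
Bypass flow = 0.2145×2160 = 463.36 kg/min.

463.4 kg/min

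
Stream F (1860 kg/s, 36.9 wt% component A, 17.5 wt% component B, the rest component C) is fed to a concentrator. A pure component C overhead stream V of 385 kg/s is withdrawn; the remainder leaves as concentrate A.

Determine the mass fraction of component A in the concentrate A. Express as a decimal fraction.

component A is not removed: 1860×0.369 = 686.34 kg/s of component A enters A.
Concentrate = 1860 − 385 = 1475 kg/s.
Mass fraction = 686.34/1475 = 0.465.

0.465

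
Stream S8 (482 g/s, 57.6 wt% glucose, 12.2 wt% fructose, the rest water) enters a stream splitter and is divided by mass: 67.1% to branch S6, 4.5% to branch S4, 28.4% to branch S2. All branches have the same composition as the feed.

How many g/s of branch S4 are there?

Branch S4 flow = 0.045×482 = 21.69 g/s.

21.69 g/s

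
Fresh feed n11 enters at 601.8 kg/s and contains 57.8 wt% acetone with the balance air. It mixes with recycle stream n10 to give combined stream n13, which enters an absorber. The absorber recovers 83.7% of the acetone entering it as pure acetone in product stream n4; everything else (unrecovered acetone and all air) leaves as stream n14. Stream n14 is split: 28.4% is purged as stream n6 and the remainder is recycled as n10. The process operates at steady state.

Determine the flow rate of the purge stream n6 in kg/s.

272.2 kg/s

air enters only via n11 and leaves only via the purge: 601.8×0.422 = 0.284×(air in n14), and the absorber passes all air, so air in n13 = air in n14 = 894.22 kg/s.
acetone in n13: m_A = 601.8×0.578 + (1−0.284)·(1−0.837)·m_A, so m_A = 347.84/0.8833 = 393.8 kg/s.
n14 = (1−0.837)×393.8 + 894.22 = 958.41 kg/s.
Purge n6 = 0.284×958.41 = 272.19 kg/s.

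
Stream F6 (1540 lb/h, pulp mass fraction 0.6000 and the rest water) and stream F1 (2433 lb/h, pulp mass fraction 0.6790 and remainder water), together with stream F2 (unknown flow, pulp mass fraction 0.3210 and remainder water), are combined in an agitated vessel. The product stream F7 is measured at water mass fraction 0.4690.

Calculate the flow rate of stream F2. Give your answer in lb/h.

2221 lb/h

Let F2 be the unknown flow. Total out = 3973 + F2.
water balance: 1397 + 0.679·F2 = 0.469·(3973 + F2)
(0.679 − 0.469)·F2 = 0.469×3973 − 1397 = 466.34
F2 = 466.34 / 0.210 = 2220.7 lb/h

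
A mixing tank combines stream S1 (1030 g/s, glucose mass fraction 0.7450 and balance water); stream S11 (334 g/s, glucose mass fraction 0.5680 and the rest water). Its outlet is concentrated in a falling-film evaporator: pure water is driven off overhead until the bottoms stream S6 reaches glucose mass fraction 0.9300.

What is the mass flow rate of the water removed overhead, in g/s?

334.9 g/s

glucose entering = 1030×0.745 + 334×0.568 = 957.06 g/s.
All glucose reports to S6, so S6 = 957.06/0.930 = 1029.1 g/s.
Total feed = 1364 g/s; overhead = 1364 − 1029.1 = 334.9 g/s.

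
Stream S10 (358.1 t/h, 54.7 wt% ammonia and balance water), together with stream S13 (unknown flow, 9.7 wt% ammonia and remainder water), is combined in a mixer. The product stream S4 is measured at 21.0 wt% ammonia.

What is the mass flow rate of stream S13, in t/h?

1068 t/h

Let S13 be the unknown flow. Total out = 358.1 + S13.
ammonia balance: 195.88 + 0.097·S13 = 0.210·(358.1 + S13)
(0.097 − 0.210)·S13 = 0.210×358.1 − 195.88 = -120.68
S13 = -120.68 / -0.113 = 1068 t/h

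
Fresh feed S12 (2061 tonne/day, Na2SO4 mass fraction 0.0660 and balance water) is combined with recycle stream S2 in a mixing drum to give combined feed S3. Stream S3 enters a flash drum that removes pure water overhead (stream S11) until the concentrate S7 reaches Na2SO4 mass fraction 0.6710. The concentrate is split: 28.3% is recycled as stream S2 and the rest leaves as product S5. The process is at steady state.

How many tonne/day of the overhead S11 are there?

1858 tonne/day

Overall Na2SO4 balance (none leaves overhead): Na2SO4 in fresh feed = Na2SO4 in product, i.e. 2061×0.066 = (1−0.283)·S7·0.671.
S7 = 136.03/(0.671×0.717) = 282.74 tonne/day.
Recycle S2 = 0.283×282.74 = 80.014 tonne/day.
Combined feed S3 = 2061 + 80.014 = 2141 tonne/day.
Overhead S11 = S3 − S7 = 2141 − 282.74 = 1858.3 tonne/day.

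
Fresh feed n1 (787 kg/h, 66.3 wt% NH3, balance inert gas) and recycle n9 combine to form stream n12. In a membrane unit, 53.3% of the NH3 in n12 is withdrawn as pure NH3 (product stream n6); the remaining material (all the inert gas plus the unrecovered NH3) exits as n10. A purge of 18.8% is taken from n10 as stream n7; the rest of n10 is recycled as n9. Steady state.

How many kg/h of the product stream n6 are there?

NH3 in n12: m_A = 787×0.663 + (1−0.188)·(1−0.533)·m_A, so m_A = 521.78/0.6208 = 840.5 kg/h.
Product n6 = 0.533×840.5 = 447.99 kg/h.

448 kg/h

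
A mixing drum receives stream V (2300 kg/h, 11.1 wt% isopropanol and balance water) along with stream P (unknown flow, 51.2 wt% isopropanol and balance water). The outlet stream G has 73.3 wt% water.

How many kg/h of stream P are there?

1464 kg/h

Let P be the unknown flow. Total out = 2300 + P.
water balance: 2044.7 + 0.488·P = 0.733·(2300 + P)
(0.488 − 0.733)·P = 0.733×2300 − 2044.7 = -358.8
P = -358.8 / -0.245 = 1464.5 kg/h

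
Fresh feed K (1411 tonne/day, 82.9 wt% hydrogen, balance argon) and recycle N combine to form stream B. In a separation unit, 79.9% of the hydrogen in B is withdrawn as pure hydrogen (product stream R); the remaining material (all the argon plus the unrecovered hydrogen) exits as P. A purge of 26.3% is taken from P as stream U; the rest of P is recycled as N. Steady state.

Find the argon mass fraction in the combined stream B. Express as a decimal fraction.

0.4005

argon enters only via K and leaves only via the purge: 1411×0.171 = 0.263×(argon in P), and the separation unit passes all argon, so argon in B = argon in P = 917.42 tonne/day.
hydrogen in B: m_A = 1411×0.829 + (1−0.263)·(1−0.799)·m_A, so m_A = 1169.7/0.8519 = 1373.1 tonne/day.
B = 1373.1 + 917.42 = 2290.5 tonne/day.
argon fraction in B = 917.42/2290.5 = 0.4005.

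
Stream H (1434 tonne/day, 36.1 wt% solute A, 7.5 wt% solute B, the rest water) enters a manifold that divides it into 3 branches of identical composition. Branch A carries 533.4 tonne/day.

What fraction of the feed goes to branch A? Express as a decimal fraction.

0.372

Fraction to A = 533.4/1434 = 0.3720.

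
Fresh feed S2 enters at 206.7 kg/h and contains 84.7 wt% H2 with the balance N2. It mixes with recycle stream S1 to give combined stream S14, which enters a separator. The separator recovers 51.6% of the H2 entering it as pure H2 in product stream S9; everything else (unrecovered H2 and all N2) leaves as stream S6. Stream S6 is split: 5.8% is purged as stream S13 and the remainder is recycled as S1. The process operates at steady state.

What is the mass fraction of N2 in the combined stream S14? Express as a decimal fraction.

0.629

N2 enters only via S2 and leaves only via the purge: 206.7×0.153 = 0.058×(N2 in S6), and the separator passes all N2, so N2 in S14 = N2 in S6 = 545.26 kg/h.
H2 in S14: m_A = 206.7×0.847 + (1−0.058)·(1−0.516)·m_A, so m_A = 175.07/0.5441 = 321.79 kg/h.
S14 = 321.79 + 545.26 = 867.05 kg/h.
N2 fraction in S14 = 545.26/867.05 = 0.629.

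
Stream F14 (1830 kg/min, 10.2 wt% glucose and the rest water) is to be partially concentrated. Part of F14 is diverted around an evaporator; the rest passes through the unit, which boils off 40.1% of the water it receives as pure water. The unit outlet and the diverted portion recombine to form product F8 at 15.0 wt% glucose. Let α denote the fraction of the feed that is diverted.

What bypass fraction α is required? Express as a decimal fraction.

All 1830×0.102 = 186.66 kg/min of glucose reaches F8, so F8 = 186.66/0.150 = 1244.4 kg/min and vapour = 585.6 kg/min.
The evaporator receives (1−α)·1830 of feed at 0.898 water and removes 0.401 of that water:
0.401×0.898×(1−α)×1830 = 585.6
(1−α) = 585.6/658.98 = 0.8886;  α = 0.1114.

0.111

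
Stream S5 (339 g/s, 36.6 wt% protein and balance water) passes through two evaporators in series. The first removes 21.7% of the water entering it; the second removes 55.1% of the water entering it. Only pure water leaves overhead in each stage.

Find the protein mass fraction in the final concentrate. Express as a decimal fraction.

0.6215

water in feed = 339×0.634 = 214.93 g/s.
After stage 1: water left = (1−0.217)×214.93 = 168.29; stream total = 292.36 g/s.
After stage 2: water left = (1−0.551)×168.29 = 75.561; final concentrate = 199.63 g/s.
protein fraction = 124.07/199.63 = 0.6215.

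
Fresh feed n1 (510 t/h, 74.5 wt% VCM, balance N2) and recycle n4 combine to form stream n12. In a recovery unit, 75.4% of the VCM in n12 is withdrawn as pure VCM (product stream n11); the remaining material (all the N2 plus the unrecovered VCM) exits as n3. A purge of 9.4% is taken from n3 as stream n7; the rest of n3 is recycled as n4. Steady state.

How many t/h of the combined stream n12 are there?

N2 enters only via n1 and leaves only via the purge: 510×0.255 = 0.094×(N2 in n3), and the recovery unit passes all N2, so N2 in n12 = N2 in n3 = 1383.5 t/h.
VCM in n12: m_A = 510×0.745 + (1−0.094)·(1−0.754)·m_A, so m_A = 379.95/0.7771 = 488.92 t/h.
n12 = 488.92 + 1383.5 = 1872.4 t/h.

1872 t/h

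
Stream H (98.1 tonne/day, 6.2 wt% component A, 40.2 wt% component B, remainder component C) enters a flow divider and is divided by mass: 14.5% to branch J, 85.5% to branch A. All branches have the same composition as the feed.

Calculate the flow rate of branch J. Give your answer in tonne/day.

14.22 tonne/day

Branch J flow = 0.145×98.1 = 14.224 tonne/day.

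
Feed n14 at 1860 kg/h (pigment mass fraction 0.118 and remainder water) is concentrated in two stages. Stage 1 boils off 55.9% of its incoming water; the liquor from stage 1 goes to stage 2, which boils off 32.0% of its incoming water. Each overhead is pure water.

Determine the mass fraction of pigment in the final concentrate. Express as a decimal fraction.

0.309

water in feed = 1860×0.882 = 1640.5 kg/h.
After stage 1: water left = (1−0.559)×1640.5 = 723.47; stream total = 942.95 kg/h.
After stage 2: water left = (1−0.320)×723.47 = 491.96; final concentrate = 711.44 kg/h.
pigment fraction = 219.48/711.44 = 0.309.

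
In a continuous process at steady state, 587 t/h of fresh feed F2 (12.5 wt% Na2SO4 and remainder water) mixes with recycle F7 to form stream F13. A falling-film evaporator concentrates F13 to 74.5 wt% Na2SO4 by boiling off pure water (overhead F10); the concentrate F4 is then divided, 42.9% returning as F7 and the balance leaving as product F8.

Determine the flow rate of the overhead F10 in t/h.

Overall Na2SO4 balance (none leaves overhead): Na2SO4 in fresh feed = Na2SO4 in product, i.e. 587×0.125 = (1−0.429)·F4·0.745.
F4 = 73.375/(0.745×0.571) = 172.49 t/h.
Recycle F7 = 0.429×172.49 = 73.997 t/h.
Combined feed F13 = 587 + 73.997 = 661 t/h.
Overhead F10 = F13 − F4 = 661 − 172.49 = 488.51 t/h.

488.5 t/h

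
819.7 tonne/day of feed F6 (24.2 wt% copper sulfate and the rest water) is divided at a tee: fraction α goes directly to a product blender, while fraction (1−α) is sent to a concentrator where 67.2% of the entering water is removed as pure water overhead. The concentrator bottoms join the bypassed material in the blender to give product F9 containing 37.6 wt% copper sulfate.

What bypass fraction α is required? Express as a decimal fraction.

All 819.7×0.242 = 198.37 tonne/day of copper sulfate reaches F9, so F9 = 198.37/0.376 = 527.57 tonne/day and vapour = 292.13 tonne/day.
The evaporator receives (1−α)·819.7 of feed at 0.758 water and removes 0.672 of that water:
0.672×0.758×(1−α)×819.7 = 292.13
(1−α) = 292.13/417.54 = 0.6996;  α = 0.3004.

0.300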